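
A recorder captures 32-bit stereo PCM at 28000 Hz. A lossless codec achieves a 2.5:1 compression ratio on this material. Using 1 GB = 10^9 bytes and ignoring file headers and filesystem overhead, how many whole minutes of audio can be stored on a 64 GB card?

11,904 minutes

Uncompressed byte rate = 28,000 × 4 × 2 = 224,000 bytes/s.
After 2.5:1 compression, effective rate ≈ 89600 bytes/s.
Capacity = 64 × 1,000,000,000 = 64,000,000,000 bytes.
64,000,000,000 / effective rate ≈ 714285.71 s → 11,904 minutes.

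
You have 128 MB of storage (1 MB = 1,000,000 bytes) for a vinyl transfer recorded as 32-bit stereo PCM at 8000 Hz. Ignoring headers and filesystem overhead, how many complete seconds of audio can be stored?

Uncompressed byte rate = 8,000 × 4 × 2 = 64,000 bytes/s.
Capacity = 128 × 1,000,000 = 128,000,000 bytes.
128,000,000 / 64,000 ≈ 2000 s → 2,000 seconds.

2,000 seconds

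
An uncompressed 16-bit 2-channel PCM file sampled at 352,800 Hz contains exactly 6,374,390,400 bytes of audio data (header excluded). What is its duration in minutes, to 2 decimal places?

Byte rate = 352,800 × 2 × 2 = 1,411,200 bytes/s.
Duration = 6,374,390,400 / 1,411,200 = 4,517 s.
4,517 s / 60 = 75.28 minutes.

75.28 minutes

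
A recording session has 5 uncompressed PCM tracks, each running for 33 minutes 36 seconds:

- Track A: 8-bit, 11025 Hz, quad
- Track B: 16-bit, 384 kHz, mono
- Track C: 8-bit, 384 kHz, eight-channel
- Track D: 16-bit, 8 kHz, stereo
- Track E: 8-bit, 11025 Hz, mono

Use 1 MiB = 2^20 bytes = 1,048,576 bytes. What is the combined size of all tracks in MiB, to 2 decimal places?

33 minutes 36 seconds = 2,016 s.
Track A: 11,025 × 2,016 × 1 × 4 = 88,905,600 bytes.
Track B: 384,000 × 2,016 × 2 × 1 = 1,548,288,000 bytes.
Track C: 384,000 × 2,016 × 1 × 8 = 6,193,152,000 bytes.
Track D: 8,000 × 2,016 × 2 × 2 = 64,512,000 bytes.
Track E: 11,025 × 2,016 × 1 × 1 = 22,226,400 bytes.
Total = 7,917,084,000 bytes = 7550.32 MiB.

7550.32 MiB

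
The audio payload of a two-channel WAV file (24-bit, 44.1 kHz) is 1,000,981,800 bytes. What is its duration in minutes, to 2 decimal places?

63.05 minutes

Byte rate = 44,100 × 3 × 2 = 264,600 bytes/s.
Duration = 1,000,981,800 / 264,600 = 3,783 s.
3,783 s / 60 = 63.05 minutes.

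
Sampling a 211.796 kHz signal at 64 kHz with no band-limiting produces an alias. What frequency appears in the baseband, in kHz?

19.796 kHz

Nyquist = 64,000/2 = 32,000 Hz; 211,796 Hz exceeds it.
Alias = |211,796 − 3×64,000| = |211,796 − 192,000| = 19,796 Hz = 19.796 kHz.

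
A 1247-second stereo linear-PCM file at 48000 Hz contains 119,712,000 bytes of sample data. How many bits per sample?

8 bits

Bytes per sample = 119,712,000 / (48,000 × 1,247 × 2) = 119,712,000 / 119,712,000 = 1.
Bit depth = 1 × 8 = 8 bits.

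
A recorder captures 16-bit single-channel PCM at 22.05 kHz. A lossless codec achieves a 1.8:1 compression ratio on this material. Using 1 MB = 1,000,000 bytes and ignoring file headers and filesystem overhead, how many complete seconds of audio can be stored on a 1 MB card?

Uncompressed byte rate = 22,050 × 2 × 1 = 44,100 bytes/s.
After 1.8:1 compression, effective rate ≈ 24500 bytes/s.
Capacity = 1 × 1,000,000 = 1,000,000 bytes.
1,000,000 / effective rate ≈ 40.82 s → 40 seconds.

40 seconds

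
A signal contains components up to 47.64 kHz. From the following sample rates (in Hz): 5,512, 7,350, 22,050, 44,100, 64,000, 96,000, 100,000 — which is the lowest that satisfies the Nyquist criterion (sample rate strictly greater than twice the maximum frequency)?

96,000 Hz

Need sample rate > 2 × 47,640 = 95,280 Hz.
Lowest listed rate above 95,280 Hz is 96,000 Hz.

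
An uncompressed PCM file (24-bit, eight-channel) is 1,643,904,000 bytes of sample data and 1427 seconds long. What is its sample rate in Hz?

Bytes = sample_rate × seconds × bytes_per_sample × channels.
sample_rate = 1,643,904,000 / (1,427 × 3 × 8) = 1,643,904,000 / 34,248 = 48,000 Hz.

48,000 Hz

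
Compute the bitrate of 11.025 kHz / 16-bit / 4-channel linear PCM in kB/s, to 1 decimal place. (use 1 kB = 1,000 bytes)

88.2 kB/s

Bit rate = 11,025 × 16 × 4 = 705,600 bits/s.
705,600 / 8 = 88,200 B/s = 88.2 kB/s.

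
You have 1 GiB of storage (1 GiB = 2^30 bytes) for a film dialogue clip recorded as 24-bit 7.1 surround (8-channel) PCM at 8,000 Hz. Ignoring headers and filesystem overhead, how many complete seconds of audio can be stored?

Uncompressed byte rate = 8,000 × 3 × 8 = 192,000 bytes/s.
Capacity = 1 × 1,073,741,824 = 1,073,741,824 bytes.
1,073,741,824 / 192,000 ≈ 5592.41 s → 5,592 seconds.

5,592 seconds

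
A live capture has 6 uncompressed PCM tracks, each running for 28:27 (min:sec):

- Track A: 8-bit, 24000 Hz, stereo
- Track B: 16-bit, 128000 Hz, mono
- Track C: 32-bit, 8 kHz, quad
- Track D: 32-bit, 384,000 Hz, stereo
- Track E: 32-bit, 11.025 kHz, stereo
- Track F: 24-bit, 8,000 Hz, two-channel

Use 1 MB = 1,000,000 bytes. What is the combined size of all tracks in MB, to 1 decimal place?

6213.8 MB

28:27 (min:sec) = 1,707 s.
Track A: 24,000 × 1,707 × 1 × 2 = 81,936,000 bytes.
Track B: 128,000 × 1,707 × 2 × 1 = 436,992,000 bytes.
Track C: 8,000 × 1,707 × 4 × 4 = 218,496,000 bytes.
Track D: 384,000 × 1,707 × 4 × 2 = 5,243,904,000 bytes.
Track E: 11,025 × 1,707 × 4 × 2 = 150,557,400 bytes.
Track F: 8,000 × 1,707 × 3 × 2 = 81,936,000 bytes.
Total = 6,213,821,400 bytes = 6213.8 MB.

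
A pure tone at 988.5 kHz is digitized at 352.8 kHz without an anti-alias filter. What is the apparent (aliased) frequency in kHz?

Nyquist = 352,800/2 = 176,400 Hz; 988,500 Hz exceeds it.
Alias = |988,500 − 3×352,800| = |988,500 − 1,058,400| = 69,900 Hz = 69.9 kHz.

69.9 kHz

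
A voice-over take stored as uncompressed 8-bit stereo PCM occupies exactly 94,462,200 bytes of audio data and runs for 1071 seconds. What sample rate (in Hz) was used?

Bytes = sample_rate × seconds × bytes_per_sample × channels.
sample_rate = 94,462,200 / (1,071 × 1 × 2) = 94,462,200 / 2,142 = 44,100 Hz.

44,100 Hz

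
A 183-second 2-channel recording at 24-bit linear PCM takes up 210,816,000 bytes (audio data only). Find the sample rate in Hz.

Bytes = sample_rate × seconds × bytes_per_sample × channels.
sample_rate = 210,816,000 / (183 × 3 × 2) = 210,816,000 / 1,098 = 192,000 Hz.

192,000 Hz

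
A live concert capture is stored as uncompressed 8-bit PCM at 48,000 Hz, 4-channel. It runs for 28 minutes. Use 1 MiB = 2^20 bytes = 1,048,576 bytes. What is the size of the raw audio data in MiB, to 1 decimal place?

Duration = 28 minutes = 1,680 s.
Bytes = 48,000 samples/s × 1,680 s × 1 bytes/sample × 4 ch = 322,560,000 bytes.
322,560,000 / 1,048,576 = 307.6 MiB.

307.6 MiB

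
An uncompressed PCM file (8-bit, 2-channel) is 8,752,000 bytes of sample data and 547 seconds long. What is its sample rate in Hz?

Bytes = sample_rate × seconds × bytes_per_sample × channels.
sample_rate = 8,752,000 / (547 × 1 × 2) = 8,752,000 / 1,094 = 8,000 Hz.

8,000 Hz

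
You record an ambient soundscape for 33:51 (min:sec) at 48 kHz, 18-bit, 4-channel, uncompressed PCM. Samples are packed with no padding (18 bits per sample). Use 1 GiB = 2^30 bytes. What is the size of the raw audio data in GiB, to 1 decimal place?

Duration = 33:51 (min:sec) = 2,031 s.
Bits = 48,000 × 2,031 × 18 × 4 = 7,019,136,000 bits = 877,392,000 bytes.
877,392,000 / 1,073,741,824 = 0.8 GiB.

0.8 GiB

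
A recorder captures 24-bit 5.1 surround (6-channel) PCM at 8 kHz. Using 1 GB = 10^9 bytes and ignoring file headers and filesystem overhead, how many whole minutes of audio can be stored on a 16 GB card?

Uncompressed byte rate = 8,000 × 3 × 6 = 144,000 bytes/s.
Capacity = 16 × 1,000,000,000 = 16,000,000,000 bytes.
16,000,000,000 / 144,000 ≈ 111111.11 s → 1,851 minutes.

1,851 minutes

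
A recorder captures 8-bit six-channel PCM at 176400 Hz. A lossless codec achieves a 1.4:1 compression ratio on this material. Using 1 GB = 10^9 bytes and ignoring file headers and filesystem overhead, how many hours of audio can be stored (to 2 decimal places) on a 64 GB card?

23.52 hours

Uncompressed byte rate = 176,400 × 1 × 6 = 1,058,400 bytes/s.
After 1.4:1 compression, effective rate ≈ 756000 bytes/s.
Capacity = 64 × 1,000,000,000 = 64,000,000,000 bytes.
64,000,000,000 / effective rate ≈ 84656.08 s → 23.52 hours.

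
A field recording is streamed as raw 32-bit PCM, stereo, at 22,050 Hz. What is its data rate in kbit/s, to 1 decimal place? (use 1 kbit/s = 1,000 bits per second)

Bit rate = 22,050 × 32 × 2 = 1,411,200 bits/s.
= 1411.2 kbit/s.

1411.2 kbit/s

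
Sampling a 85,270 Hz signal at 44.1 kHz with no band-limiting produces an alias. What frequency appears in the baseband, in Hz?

2,930 Hz

Nyquist = 44,100/2 = 22,050 Hz; 85,270 Hz exceeds it.
Alias = |85,270 − 2×44,100| = |85,270 − 88,200| = 2,930 Hz.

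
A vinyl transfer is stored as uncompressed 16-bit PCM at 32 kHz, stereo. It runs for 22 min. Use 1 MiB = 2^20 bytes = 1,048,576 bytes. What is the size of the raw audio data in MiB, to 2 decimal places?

161.13 MiB

Duration = 22 min = 1,320 s.
Bytes = 32,000 samples/s × 1,320 s × 2 bytes/sample × 2 ch = 168,960,000 bytes.
168,960,000 / 1,048,576 = 161.13 MiB.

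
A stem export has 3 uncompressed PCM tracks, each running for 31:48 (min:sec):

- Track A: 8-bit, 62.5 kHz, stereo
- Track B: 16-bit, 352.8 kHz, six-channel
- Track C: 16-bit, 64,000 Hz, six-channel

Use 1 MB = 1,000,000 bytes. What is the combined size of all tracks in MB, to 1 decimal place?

9781.6 MB

31:48 (min:sec) = 1,908 s.
Track A: 62,500 × 1,908 × 1 × 2 = 238,500,000 bytes.
Track B: 352,800 × 1,908 × 2 × 6 = 8,077,708,800 bytes.
Track C: 64,000 × 1,908 × 2 × 6 = 1,465,344,000 bytes.
Total = 9,781,552,800 bytes = 9781.6 MB.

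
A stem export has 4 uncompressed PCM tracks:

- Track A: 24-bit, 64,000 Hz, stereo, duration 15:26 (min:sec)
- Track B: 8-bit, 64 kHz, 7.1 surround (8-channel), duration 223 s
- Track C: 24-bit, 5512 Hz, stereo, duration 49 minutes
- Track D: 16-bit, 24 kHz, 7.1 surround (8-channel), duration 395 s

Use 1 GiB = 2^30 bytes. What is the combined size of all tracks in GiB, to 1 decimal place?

0.7 GiB

Track A: 15:26 (min:sec) = 926 s; 64,000 × 926 × 3 × 2 = 355,584,000 bytes.
Track B: 64,000 × 223 × 1 × 8 = 114,176,000 bytes.
Track C: 49 minutes = 2,940 s; 5,512 × 2,940 × 3 × 2 = 97,231,680 bytes.
Track D: 24,000 × 395 × 2 × 8 = 151,680,000 bytes.
Total = 718,671,680 bytes = 0.7 GiB.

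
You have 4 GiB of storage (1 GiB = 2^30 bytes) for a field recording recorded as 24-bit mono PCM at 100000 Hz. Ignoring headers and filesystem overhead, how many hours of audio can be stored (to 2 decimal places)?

3.98 hours

Uncompressed byte rate = 100,000 × 3 × 1 = 300,000 bytes/s.
Capacity = 4 × 1,073,741,824 = 4,294,967,296 bytes.
4,294,967,296 / 300,000 ≈ 14316.56 s → 3.98 hours.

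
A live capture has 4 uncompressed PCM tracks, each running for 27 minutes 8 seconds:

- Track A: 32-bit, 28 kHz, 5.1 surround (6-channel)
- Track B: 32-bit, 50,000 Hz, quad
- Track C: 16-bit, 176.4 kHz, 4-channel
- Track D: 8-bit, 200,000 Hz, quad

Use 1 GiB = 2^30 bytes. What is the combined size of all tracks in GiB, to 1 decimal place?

5.6 GiB

27 minutes 8 seconds = 1,628 s.
Track A: 28,000 × 1,628 × 4 × 6 = 1,094,016,000 bytes.
Track B: 50,000 × 1,628 × 4 × 4 = 1,302,400,000 bytes.
Track C: 176,400 × 1,628 × 2 × 4 = 2,297,433,600 bytes.
Track D: 200,000 × 1,628 × 1 × 4 = 1,302,400,000 bytes.
Total = 5,996,249,600 bytes = 5.6 GiB.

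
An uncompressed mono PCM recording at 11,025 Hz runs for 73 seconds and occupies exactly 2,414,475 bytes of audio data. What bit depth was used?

24 bits

Bytes per sample = 2,414,475 / (11,025 × 73 × 1) = 2,414,475 / 804,825 = 3.
Bit depth = 3 × 8 = 24 bits.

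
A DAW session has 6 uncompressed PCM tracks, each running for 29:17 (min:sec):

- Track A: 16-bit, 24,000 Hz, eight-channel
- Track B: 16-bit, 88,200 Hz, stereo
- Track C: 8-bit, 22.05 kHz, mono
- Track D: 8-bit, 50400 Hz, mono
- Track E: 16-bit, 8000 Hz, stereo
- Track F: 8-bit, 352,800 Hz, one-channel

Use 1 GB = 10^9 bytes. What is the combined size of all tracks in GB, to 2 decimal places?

29:17 (min:sec) = 1,757 s.
Track A: 24,000 × 1,757 × 2 × 8 = 674,688,000 bytes.
Track B: 88,200 × 1,757 × 2 × 2 = 619,869,600 bytes.
Track C: 22,050 × 1,757 × 1 × 1 = 38,741,850 bytes.
Track D: 50,400 × 1,757 × 1 × 1 = 88,552,800 bytes.
Track E: 8,000 × 1,757 × 2 × 2 = 56,224,000 bytes.
Track F: 352,800 × 1,757 × 1 × 1 = 619,869,600 bytes.
Total = 2,097,945,850 bytes = 2.10 GB.

2.10 GB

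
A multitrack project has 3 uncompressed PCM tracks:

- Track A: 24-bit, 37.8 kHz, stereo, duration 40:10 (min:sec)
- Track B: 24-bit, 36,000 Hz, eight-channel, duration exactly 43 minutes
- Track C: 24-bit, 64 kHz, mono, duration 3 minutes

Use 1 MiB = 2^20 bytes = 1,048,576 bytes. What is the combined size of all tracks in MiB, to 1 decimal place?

Track A: 40:10 (min:sec) = 2,410 s; 37,800 × 2,410 × 3 × 2 = 546,588,000 bytes.
Track B: exactly 43 minutes = 2,580 s; 36,000 × 2,580 × 3 × 8 = 2,229,120,000 bytes.
Track C: 3 minutes = 180 s; 64,000 × 180 × 3 × 1 = 34,560,000 bytes.
Total = 2,810,268,000 bytes = 2680.1 MiB.

2680.1 MiB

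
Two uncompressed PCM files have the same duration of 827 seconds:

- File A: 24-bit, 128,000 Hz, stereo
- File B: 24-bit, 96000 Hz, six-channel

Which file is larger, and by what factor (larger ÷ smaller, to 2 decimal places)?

File B, by a factor of 2.25

File A: 128,000 × 3 × 2 = 768,000 bytes/s.
File B: 96,000 × 3 × 6 = 1,728,000 bytes/s.
File B is larger; ratio = 1,429,056,000 / 635,136,000 = 2.25.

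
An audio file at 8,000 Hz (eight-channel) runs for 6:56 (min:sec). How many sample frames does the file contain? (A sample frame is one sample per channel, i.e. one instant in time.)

6:56 (min:sec) = 416 s.
8,000 samples/s × 416 s = 3,328,000 frames.

3,328,000 sample frames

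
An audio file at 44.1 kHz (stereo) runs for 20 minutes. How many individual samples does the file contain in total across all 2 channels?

105,840,000 samples

20 minutes = 1,200 s.
44,100 × 1,200 s × 2 ch = 105,840,000 samples.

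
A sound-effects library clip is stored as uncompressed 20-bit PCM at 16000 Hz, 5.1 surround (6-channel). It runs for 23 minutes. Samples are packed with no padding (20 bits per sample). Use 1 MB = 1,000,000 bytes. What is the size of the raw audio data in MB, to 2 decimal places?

331.20 MB

Duration = 23 minutes = 1,380 s.
Bits = 16,000 × 1,380 × 20 × 6 = 2,649,600,000 bits = 331,200,000 bytes.
331,200,000 / 1,000,000 = 331.20 MB.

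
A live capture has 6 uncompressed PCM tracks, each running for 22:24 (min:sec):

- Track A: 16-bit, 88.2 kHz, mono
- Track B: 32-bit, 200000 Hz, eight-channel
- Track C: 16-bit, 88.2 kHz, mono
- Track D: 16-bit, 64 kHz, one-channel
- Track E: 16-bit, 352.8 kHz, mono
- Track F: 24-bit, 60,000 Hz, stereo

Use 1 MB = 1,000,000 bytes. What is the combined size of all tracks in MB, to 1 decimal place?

22:24 (min:sec) = 1,344 s.
Track A: 88,200 × 1,344 × 2 × 1 = 237,081,600 bytes.
Track B: 200,000 × 1,344 × 4 × 8 = 8,601,600,000 bytes.
Track C: 88,200 × 1,344 × 2 × 1 = 237,081,600 bytes.
Track D: 64,000 × 1,344 × 2 × 1 = 172,032,000 bytes.
Track E: 352,800 × 1,344 × 2 × 1 = 948,326,400 bytes.
Track F: 60,000 × 1,344 × 3 × 2 = 483,840,000 bytes.
Total = 10,679,961,600 bytes = 10680.0 MB.

10680.0 MB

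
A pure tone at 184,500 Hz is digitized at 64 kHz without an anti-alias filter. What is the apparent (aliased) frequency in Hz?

7,500 Hz

Nyquist = 64,000/2 = 32,000 Hz; 184,500 Hz exceeds it.
Alias = |184,500 − 3×64,000| = |184,500 − 192,000| = 7,500 Hz.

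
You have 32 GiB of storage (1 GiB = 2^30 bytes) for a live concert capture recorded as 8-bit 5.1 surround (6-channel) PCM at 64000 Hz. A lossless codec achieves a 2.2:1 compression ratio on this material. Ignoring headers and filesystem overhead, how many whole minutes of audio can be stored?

3,280 minutes

Uncompressed byte rate = 64,000 × 1 × 6 = 384,000 bytes/s.
After 2.2:1 compression, effective rate ≈ 174545.45 bytes/s.
Capacity = 32 × 1,073,741,824 = 34,359,738,368 bytes.
34,359,738,368 / effective rate ≈ 196852.67 s → 3,280 minutes.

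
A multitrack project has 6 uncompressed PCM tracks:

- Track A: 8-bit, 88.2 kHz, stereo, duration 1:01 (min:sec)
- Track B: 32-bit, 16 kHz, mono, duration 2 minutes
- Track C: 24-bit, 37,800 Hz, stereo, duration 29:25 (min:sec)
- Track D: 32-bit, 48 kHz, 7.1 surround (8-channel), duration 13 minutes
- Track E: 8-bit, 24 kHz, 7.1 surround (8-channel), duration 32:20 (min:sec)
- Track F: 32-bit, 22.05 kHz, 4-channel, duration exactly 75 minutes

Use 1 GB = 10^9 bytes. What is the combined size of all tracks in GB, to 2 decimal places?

Track A: 1:01 (min:sec) = 61 s; 88,200 × 61 × 1 × 2 = 10,760,400 bytes.
Track B: 2 minutes = 120 s; 16,000 × 120 × 4 × 1 = 7,680,000 bytes.
Track C: 29:25 (min:sec) = 1,765 s; 37,800 × 1,765 × 3 × 2 = 400,302,000 bytes.
Track D: 13 minutes = 780 s; 48,000 × 780 × 4 × 8 = 1,198,080,000 bytes.
Track E: 32:20 (min:sec) = 1,940 s; 24,000 × 1,940 × 1 × 8 = 372,480,000 bytes.
Track F: exactly 75 minutes = 4,500 s; 22,050 × 4,500 × 4 × 4 = 1,587,600,000 bytes.
Total = 3,576,902,400 bytes = 3.58 GB.

3.58 GB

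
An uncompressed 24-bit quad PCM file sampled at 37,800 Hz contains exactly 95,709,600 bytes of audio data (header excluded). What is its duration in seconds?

Byte rate = 37,800 × 3 × 4 = 453,600 bytes/s.
Duration = 95,709,600 / 453,600 = 211 s.

211 seconds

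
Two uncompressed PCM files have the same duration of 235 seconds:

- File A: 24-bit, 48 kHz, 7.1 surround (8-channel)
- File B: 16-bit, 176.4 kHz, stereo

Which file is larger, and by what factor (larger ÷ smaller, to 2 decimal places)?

File A, by a factor of 1.63

File A: 48,000 × 3 × 8 = 1,152,000 bytes/s.
File B: 176,400 × 2 × 2 = 705,600 bytes/s.
File A is larger; ratio = 270,720,000 / 165,816,000 = 1.63.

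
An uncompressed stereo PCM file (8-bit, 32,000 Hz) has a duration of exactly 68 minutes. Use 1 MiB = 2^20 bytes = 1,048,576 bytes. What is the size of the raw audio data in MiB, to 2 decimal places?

249.02 MiB

Duration = exactly 68 minutes = 4,080 s.
Bytes = 32,000 samples/s × 4,080 s × 1 bytes/sample × 2 ch = 261,120,000 bytes.
261,120,000 / 1,048,576 = 249.02 MiB.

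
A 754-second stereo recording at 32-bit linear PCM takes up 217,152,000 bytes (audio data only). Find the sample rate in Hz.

36,000 Hz

Bytes = sample_rate × seconds × bytes_per_sample × channels.
sample_rate = 217,152,000 / (754 × 4 × 2) = 217,152,000 / 6,032 = 36,000 Hz.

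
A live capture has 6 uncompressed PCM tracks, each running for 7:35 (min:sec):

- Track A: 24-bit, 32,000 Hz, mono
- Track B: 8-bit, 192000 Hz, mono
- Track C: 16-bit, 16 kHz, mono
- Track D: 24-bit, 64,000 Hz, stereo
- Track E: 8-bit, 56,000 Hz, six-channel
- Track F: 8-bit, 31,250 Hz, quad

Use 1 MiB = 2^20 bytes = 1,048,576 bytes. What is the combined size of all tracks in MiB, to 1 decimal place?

505.5 MiB

7:35 (min:sec) = 455 s.
Track A: 32,000 × 455 × 3 × 1 = 43,680,000 bytes.
Track B: 192,000 × 455 × 1 × 1 = 87,360,000 bytes.
Track C: 16,000 × 455 × 2 × 1 = 14,560,000 bytes.
Track D: 64,000 × 455 × 3 × 2 = 174,720,000 bytes.
Track E: 56,000 × 455 × 1 × 6 = 152,880,000 bytes.
Track F: 31,250 × 455 × 1 × 4 = 56,875,000 bytes.
Total = 530,075,000 bytes = 505.5 MiB.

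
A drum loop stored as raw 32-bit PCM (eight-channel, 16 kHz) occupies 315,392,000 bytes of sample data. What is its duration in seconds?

616 seconds

Byte rate = 16,000 × 4 × 8 = 512,000 bytes/s.
Duration = 315,392,000 / 512,000 = 616 s.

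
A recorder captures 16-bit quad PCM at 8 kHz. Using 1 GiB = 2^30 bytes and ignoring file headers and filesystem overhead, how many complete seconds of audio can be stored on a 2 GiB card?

Uncompressed byte rate = 8,000 × 2 × 4 = 64,000 bytes/s.
Capacity = 2 × 1,073,741,824 = 2,147,483,648 bytes.
2,147,483,648 / 64,000 ≈ 33554.43 s → 33,554 seconds.

33,554 seconds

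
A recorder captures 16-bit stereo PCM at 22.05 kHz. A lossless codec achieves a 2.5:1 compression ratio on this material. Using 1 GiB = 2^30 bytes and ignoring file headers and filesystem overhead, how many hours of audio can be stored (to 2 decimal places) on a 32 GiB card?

Uncompressed byte rate = 22,050 × 2 × 2 = 88,200 bytes/s.
After 2.5:1 compression, effective rate ≈ 35280 bytes/s.
Capacity = 32 × 1,073,741,824 = 34,359,738,368 bytes.
34,359,738,368 / effective rate ≈ 973915.49 s → 270.53 hours.

270.53 hours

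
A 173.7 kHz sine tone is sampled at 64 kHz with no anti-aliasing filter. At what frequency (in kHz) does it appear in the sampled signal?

18.3 kHz

Nyquist = 64,000/2 = 32,000 Hz; 173,700 Hz exceeds it.
Alias = |173,700 − 3×64,000| = |173,700 − 192,000| = 18,300 Hz = 18.3 kHz.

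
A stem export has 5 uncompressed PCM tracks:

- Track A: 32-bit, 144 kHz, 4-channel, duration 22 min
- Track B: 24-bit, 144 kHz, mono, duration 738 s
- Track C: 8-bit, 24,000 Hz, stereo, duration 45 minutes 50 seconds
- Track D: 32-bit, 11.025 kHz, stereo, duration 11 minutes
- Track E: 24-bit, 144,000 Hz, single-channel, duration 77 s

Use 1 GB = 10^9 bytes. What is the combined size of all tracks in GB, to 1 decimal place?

3.6 GB

Track A: 22 min = 1,320 s; 144,000 × 1,320 × 4 × 4 = 3,041,280,000 bytes.
Track B: 144,000 × 738 × 3 × 1 = 318,816,000 bytes.
Track C: 45 minutes 50 seconds = 2,750 s; 24,000 × 2,750 × 1 × 2 = 132,000,000 bytes.
Track D: 11 minutes = 660 s; 11,025 × 660 × 4 × 2 = 58,212,000 bytes.
Track E: 144,000 × 77 × 3 × 1 = 33,264,000 bytes.
Total = 3,583,572,000 bytes = 3.6 GB.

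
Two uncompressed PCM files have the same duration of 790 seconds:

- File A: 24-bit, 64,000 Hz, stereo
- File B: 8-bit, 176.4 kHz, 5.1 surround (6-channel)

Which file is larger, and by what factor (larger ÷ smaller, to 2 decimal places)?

File B, by a factor of 2.76

File A: 64,000 × 3 × 2 = 384,000 bytes/s.
File B: 176,400 × 1 × 6 = 1,058,400 bytes/s.
File B is larger; ratio = 836,136,000 / 303,360,000 = 2.76.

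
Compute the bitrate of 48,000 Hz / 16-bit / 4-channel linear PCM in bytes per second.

384,000 bytes/s

Bit rate = 48,000 × 16 × 4 = 3,072,000 bits/s.
3,072,000 / 8 = 384,000 bytes/s.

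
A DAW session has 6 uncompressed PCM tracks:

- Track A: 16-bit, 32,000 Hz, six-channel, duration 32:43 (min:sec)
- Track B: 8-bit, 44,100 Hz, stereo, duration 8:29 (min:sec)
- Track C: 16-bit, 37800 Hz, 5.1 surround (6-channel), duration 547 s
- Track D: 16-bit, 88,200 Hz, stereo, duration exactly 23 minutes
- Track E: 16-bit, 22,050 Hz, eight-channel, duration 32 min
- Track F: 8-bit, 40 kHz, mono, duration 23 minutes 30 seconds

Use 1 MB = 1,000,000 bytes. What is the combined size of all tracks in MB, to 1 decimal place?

Track A: 32:43 (min:sec) = 1,963 s; 32,000 × 1,963 × 2 × 6 = 753,792,000 bytes.
Track B: 8:29 (min:sec) = 509 s; 44,100 × 509 × 1 × 2 = 44,893,800 bytes.
Track C: 37,800 × 547 × 2 × 6 = 248,119,200 bytes.
Track D: exactly 23 minutes = 1,380 s; 88,200 × 1,380 × 2 × 2 = 486,864,000 bytes.
Track E: 32 min = 1,920 s; 22,050 × 1,920 × 2 × 8 = 677,376,000 bytes.
Track F: 23 minutes 30 seconds = 1,410 s; 40,000 × 1,410 × 1 × 1 = 56,400,000 bytes.
Total = 2,267,445,000 bytes = 2267.4 MB.

2267.4 MB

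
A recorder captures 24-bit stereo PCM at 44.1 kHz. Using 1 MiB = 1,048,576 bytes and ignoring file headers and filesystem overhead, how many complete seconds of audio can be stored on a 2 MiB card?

Uncompressed byte rate = 44,100 × 3 × 2 = 264,600 bytes/s.
Capacity = 2 × 1,048,576 = 2,097,152 bytes.
2,097,152 / 264,600 ≈ 7.93 s → 7 seconds.

7 seconds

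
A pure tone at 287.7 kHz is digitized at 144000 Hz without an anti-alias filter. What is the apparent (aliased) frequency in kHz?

Nyquist = 144,000/2 = 72,000 Hz; 287,700 Hz exceeds it.
Alias = |287,700 − 2×144,000| = |287,700 − 288,000| = 300 Hz = 0.3 kHz.

0.3 kHz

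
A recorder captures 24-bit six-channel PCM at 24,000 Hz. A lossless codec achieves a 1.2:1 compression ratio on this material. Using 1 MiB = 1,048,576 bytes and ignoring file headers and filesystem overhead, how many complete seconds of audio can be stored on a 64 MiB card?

186 seconds

Uncompressed byte rate = 24,000 × 3 × 6 = 432,000 bytes/s.
After 1.2:1 compression, effective rate ≈ 360000 bytes/s.
Capacity = 64 × 1,048,576 = 67,108,864 bytes.
67,108,864 / effective rate ≈ 186.41 s → 186 seconds.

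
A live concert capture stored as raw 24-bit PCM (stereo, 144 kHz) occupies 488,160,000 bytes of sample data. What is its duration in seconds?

565 seconds

Byte rate = 144,000 × 3 × 2 = 864,000 bytes/s.
Duration = 488,160,000 / 864,000 = 565 s.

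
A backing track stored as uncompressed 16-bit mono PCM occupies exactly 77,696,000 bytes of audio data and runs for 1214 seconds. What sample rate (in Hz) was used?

Bytes = sample_rate × seconds × bytes_per_sample × channels.
sample_rate = 77,696,000 / (1,214 × 2 × 1) = 77,696,000 / 2,428 = 32,000 Hz.

32,000 Hz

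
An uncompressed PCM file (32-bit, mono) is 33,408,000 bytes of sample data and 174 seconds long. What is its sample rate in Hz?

48,000 Hz

Bytes = sample_rate × seconds × bytes_per_sample × channels.
sample_rate = 33,408,000 / (174 × 4 × 1) = 33,408,000 / 696 = 48,000 Hz.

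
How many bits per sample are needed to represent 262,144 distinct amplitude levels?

log2(262,144) = 18.

18 bits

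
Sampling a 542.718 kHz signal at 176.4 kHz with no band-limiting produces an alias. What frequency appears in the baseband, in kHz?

Nyquist = 176,400/2 = 88,200 Hz; 542,718 Hz exceeds it.
Alias = |542,718 − 3×176,400| = |542,718 − 529,200| = 13,518 Hz = 13.518 kHz.

13.518 kHz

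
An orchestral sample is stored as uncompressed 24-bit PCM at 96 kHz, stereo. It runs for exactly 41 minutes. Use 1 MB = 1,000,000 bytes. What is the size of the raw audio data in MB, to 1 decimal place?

1417.0 MB

Duration = exactly 41 minutes = 2,460 s.
Bytes = 96,000 samples/s × 2,460 s × 3 bytes/sample × 2 ch = 1,416,960,000 bytes.
1,416,960,000 / 1,000,000 = 1417.0 MB.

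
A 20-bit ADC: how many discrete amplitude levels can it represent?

2^20 = 1,048,576.

1,048,576 levels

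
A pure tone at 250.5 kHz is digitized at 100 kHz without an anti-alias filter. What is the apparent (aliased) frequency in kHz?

Nyquist = 100,000/2 = 50,000 Hz; 250,500 Hz exceeds it.
Alias = |250,500 − 3×100,000| = |250,500 − 300,000| = 49,500 Hz = 49.5 kHz.

49.5 kHz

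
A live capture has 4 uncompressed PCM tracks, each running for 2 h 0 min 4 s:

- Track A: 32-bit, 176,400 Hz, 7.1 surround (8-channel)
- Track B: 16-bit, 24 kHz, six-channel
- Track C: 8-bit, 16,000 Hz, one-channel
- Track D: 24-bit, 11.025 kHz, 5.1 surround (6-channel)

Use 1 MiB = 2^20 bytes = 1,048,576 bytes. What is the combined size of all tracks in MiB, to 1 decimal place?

2 h 0 min 4 s = 7,204 s.
Track A: 176,400 × 7,204 × 4 × 8 = 40,665,139,200 bytes.
Track B: 24,000 × 7,204 × 2 × 6 = 2,074,752,000 bytes.
Track C: 16,000 × 7,204 × 1 × 1 = 115,264,000 bytes.
Track D: 11,025 × 7,204 × 3 × 6 = 1,429,633,800 bytes.
Total = 44,284,789,000 bytes = 42233.3 MiB.

42233.3 MiB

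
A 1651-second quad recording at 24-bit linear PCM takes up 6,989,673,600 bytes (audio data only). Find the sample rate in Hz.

Bytes = sample_rate × seconds × bytes_per_sample × channels.
sample_rate = 6,989,673,600 / (1,651 × 3 × 4) = 6,989,673,600 / 19,812 = 352,800 Hz.

352,800 Hz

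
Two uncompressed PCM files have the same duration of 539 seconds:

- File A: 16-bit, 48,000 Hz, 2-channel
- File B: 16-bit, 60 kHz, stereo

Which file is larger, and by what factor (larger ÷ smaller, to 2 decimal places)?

File A: 48,000 × 2 × 2 = 192,000 bytes/s.
File B: 60,000 × 2 × 2 = 240,000 bytes/s.
File B is larger; ratio = 129,360,000 / 103,488,000 = 1.25.

File B, by a factor of 1.25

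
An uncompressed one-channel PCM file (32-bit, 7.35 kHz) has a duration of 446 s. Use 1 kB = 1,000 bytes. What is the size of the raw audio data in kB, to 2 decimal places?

13112.40 kB

Bytes = 7,350 samples/s × 446 s × 4 bytes/sample × 1 ch = 13,112,400 bytes.
13,112,400 / 1,000 = 13112.40 kB.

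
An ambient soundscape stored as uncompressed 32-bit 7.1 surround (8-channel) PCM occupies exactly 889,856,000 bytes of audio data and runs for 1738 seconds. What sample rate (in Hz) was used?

16,000 Hz

Bytes = sample_rate × seconds × bytes_per_sample × channels.
sample_rate = 889,856,000 / (1,738 × 4 × 8) = 889,856,000 / 55,616 = 16,000 Hz.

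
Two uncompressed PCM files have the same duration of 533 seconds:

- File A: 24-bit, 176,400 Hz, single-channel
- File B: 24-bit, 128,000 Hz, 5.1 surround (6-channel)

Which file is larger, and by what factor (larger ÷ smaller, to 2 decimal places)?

File B, by a factor of 4.35

File A: 176,400 × 3 × 1 = 529,200 bytes/s.
File B: 128,000 × 3 × 6 = 2,304,000 bytes/s.
File B is larger; ratio = 1,228,032,000 / 282,063,600 = 4.35.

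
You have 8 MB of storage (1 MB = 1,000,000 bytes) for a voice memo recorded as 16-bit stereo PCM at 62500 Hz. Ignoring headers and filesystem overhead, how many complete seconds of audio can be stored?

32 seconds

Uncompressed byte rate = 62,500 × 2 × 2 = 250,000 bytes/s.
Capacity = 8 × 1,000,000 = 8,000,000 bytes.
8,000,000 / 250,000 ≈ 32 s → 32 seconds.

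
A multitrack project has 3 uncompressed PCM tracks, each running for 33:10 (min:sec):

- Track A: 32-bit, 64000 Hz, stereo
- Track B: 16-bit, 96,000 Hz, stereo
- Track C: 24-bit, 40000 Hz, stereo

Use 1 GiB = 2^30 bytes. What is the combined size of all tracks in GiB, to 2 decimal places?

2.11 GiB

33:10 (min:sec) = 1,990 s.
Track A: 64,000 × 1,990 × 4 × 2 = 1,018,880,000 bytes.
Track B: 96,000 × 1,990 × 2 × 2 = 764,160,000 bytes.
Track C: 40,000 × 1,990 × 3 × 2 = 477,600,000 bytes.
Total = 2,260,640,000 bytes = 2.11 GiB.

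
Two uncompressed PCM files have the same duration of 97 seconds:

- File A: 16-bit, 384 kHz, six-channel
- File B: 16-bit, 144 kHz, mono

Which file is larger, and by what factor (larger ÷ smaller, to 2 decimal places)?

File A: 384,000 × 2 × 6 = 4,608,000 bytes/s.
File B: 144,000 × 2 × 1 = 288,000 bytes/s.
File A is larger; ratio = 446,976,000 / 27,936,000 = 16.00.

File A, by a factor of 16.00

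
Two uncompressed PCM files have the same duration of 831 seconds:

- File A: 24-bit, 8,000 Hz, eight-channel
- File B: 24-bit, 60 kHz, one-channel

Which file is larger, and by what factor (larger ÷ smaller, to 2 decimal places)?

File A, by a factor of 1.07

File A: 8,000 × 3 × 8 = 192,000 bytes/s.
File B: 60,000 × 3 × 1 = 180,000 bytes/s.
File A is larger; ratio = 159,552,000 / 149,580,000 = 1.07.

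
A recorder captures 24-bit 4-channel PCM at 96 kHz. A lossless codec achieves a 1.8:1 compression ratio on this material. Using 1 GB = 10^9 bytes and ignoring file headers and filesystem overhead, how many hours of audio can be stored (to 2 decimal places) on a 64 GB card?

27.78 hours

Uncompressed byte rate = 96,000 × 3 × 4 = 1,152,000 bytes/s.
After 1.8:1 compression, effective rate ≈ 640000 bytes/s.
Capacity = 64 × 1,000,000,000 = 64,000,000,000 bytes.
64,000,000,000 / effective rate ≈ 100000 s → 27.78 hours.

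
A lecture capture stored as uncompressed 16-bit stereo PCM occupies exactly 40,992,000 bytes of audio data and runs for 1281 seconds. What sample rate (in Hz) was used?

8,000 Hz

Bytes = sample_rate × seconds × bytes_per_sample × channels.
sample_rate = 40,992,000 / (1,281 × 2 × 2) = 40,992,000 / 5,124 = 8,000 Hz.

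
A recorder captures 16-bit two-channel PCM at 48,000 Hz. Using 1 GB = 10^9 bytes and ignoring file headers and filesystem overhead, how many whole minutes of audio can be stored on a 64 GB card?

Uncompressed byte rate = 48,000 × 2 × 2 = 192,000 bytes/s.
Capacity = 64 × 1,000,000,000 = 64,000,000,000 bytes.
64,000,000,000 / 192,000 ≈ 333333.33 s → 5,555 minutes.

5,555 minutes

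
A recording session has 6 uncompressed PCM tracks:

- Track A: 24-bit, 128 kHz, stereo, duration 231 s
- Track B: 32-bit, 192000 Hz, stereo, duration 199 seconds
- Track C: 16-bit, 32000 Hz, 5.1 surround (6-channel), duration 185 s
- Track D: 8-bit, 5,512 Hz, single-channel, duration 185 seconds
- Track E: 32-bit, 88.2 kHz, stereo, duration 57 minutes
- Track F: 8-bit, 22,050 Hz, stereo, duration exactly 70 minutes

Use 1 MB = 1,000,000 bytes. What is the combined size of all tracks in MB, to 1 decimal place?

3153.5 MB

Track A: 128,000 × 231 × 3 × 2 = 177,408,000 bytes.
Track B: 192,000 × 199 × 4 × 2 = 305,664,000 bytes.
Track C: 32,000 × 185 × 2 × 6 = 71,040,000 bytes.
Track D: 5,512 × 185 × 1 × 1 = 1,019,720 bytes.
Track E: 57 minutes = 3,420 s; 88,200 × 3,420 × 4 × 2 = 2,413,152,000 bytes.
Track F: exactly 70 minutes = 4,200 s; 22,050 × 4,200 × 1 × 2 = 185,220,000 bytes.
Total = 3,153,503,720 bytes = 3153.5 MB.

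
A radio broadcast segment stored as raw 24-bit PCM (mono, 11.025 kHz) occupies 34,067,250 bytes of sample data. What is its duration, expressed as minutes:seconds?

17:10

Byte rate = 11,025 × 3 × 1 = 33,075 bytes/s.
Duration = 34,067,250 / 33,075 = 1,030 s.
1,030 s = 17:10.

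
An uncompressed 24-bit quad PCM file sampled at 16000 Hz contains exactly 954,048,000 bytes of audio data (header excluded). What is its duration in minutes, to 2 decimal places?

82.82 minutes

Byte rate = 16,000 × 3 × 4 = 192,000 bytes/s.
Duration = 954,048,000 / 192,000 = 4,969 s.
4,969 s / 60 = 82.82 minutes.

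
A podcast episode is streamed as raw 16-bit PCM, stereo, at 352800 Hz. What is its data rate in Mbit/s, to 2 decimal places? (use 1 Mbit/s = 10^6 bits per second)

Bit rate = 352,800 × 16 × 2 = 11,289,600 bits/s.
= 11.29 Mbit/s.

11.29 Mbit/s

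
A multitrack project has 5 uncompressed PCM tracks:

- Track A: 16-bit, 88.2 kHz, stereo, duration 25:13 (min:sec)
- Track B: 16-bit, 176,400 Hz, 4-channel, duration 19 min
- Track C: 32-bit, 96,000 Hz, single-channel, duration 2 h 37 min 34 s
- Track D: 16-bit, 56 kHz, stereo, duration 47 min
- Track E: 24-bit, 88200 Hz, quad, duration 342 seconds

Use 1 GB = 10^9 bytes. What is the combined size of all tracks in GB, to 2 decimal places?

Track A: 25:13 (min:sec) = 1,513 s; 88,200 × 1,513 × 2 × 2 = 533,786,400 bytes.
Track B: 19 min = 1,140 s; 176,400 × 1,140 × 2 × 4 = 1,608,768,000 bytes.
Track C: 2 h 37 min 34 s = 9,454 s; 96,000 × 9,454 × 4 × 1 = 3,630,336,000 bytes.
Track D: 47 min = 2,820 s; 56,000 × 2,820 × 2 × 2 = 631,680,000 bytes.
Track E: 88,200 × 342 × 3 × 4 = 361,972,800 bytes.
Total = 6,766,543,200 bytes = 6.77 GB.

6.77 GB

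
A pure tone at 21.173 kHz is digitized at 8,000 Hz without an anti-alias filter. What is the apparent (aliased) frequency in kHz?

2.827 kHz

Nyquist = 8,000/2 = 4,000 Hz; 21,173 Hz exceeds it.
Alias = |21,173 − 3×8,000| = |21,173 − 24,000| = 2,827 Hz = 2.827 kHz.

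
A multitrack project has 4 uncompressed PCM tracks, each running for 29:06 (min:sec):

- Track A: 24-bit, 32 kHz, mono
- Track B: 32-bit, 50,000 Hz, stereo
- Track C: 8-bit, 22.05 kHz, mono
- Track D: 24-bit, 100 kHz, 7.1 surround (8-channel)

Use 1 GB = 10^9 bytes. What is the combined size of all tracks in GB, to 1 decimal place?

5.1 GB

29:06 (min:sec) = 1,746 s.
Track A: 32,000 × 1,746 × 3 × 1 = 167,616,000 bytes.
Track B: 50,000 × 1,746 × 4 × 2 = 698,400,000 bytes.
Track C: 22,050 × 1,746 × 1 × 1 = 38,499,300 bytes.
Track D: 100,000 × 1,746 × 3 × 8 = 4,190,400,000 bytes.
Total = 5,094,915,300 bytes = 5.1 GB.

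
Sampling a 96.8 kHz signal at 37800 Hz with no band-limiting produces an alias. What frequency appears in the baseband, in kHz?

16.6 kHz

Nyquist = 37,800/2 = 18,900 Hz; 96,800 Hz exceeds it.
Alias = |96,800 − 3×37,800| = |96,800 − 113,400| = 16,600 Hz = 16.6 kHz.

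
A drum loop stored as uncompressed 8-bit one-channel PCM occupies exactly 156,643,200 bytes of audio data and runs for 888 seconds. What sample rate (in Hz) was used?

Bytes = sample_rate × seconds × bytes_per_sample × channels.
sample_rate = 156,643,200 / (888 × 1 × 1) = 156,643,200 / 888 = 176,400 Hz.

176,400 Hz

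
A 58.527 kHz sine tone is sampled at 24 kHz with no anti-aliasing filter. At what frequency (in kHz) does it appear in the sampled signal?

Nyquist = 24,000/2 = 12,000 Hz; 58,527 Hz exceeds it.
Alias = |58,527 − 2×24,000| = |58,527 − 48,000| = 10,527 Hz = 10.527 kHz.

10.527 kHz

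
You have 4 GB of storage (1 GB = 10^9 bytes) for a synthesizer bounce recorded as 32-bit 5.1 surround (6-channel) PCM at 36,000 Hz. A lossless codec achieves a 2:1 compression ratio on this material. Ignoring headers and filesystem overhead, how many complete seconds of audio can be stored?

Uncompressed byte rate = 36,000 × 4 × 6 = 864,000 bytes/s.
After 2:1 compression, effective rate ≈ 432000 bytes/s.
Capacity = 4 × 1,000,000,000 = 4,000,000,000 bytes.
4,000,000,000 / effective rate ≈ 9259.26 s → 9,259 seconds.

9,259 seconds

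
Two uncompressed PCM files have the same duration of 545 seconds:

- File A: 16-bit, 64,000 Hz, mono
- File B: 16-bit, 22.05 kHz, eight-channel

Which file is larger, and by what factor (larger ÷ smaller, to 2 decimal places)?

File A: 64,000 × 2 × 1 = 128,000 bytes/s.
File B: 22,050 × 2 × 8 = 352,800 bytes/s.
File B is larger; ratio = 192,276,000 / 69,760,000 = 2.76.

File B, by a factor of 2.76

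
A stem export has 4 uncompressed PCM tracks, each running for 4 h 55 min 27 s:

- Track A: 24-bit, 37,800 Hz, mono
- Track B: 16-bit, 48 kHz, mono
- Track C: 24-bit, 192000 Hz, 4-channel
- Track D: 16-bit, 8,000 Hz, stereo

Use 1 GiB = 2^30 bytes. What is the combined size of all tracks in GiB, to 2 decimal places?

4 h 55 min 27 s = 17,727 s.
Track A: 37,800 × 17,727 × 3 × 1 = 2,010,241,800 bytes.
Track B: 48,000 × 17,727 × 2 × 1 = 1,701,792,000 bytes.
Track C: 192,000 × 17,727 × 3 × 4 = 40,843,008,000 bytes.
Track D: 8,000 × 17,727 × 2 × 2 = 567,264,000 bytes.
Total = 45,122,305,800 bytes = 42.02 GiB.

42.02 GiB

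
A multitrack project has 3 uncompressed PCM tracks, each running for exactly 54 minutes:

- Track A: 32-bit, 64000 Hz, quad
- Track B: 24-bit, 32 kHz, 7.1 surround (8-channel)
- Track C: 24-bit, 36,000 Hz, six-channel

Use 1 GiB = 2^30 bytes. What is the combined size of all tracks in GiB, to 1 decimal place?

exactly 54 minutes = 3,240 s.
Track A: 64,000 × 3,240 × 4 × 4 = 3,317,760,000 bytes.
Track B: 32,000 × 3,240 × 3 × 8 = 2,488,320,000 bytes.
Track C: 36,000 × 3,240 × 3 × 6 = 2,099,520,000 bytes.
Total = 7,905,600,000 bytes = 7.4 GiB.

7.4 GiB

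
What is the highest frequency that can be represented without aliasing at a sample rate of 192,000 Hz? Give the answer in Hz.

Nyquist frequency = sample rate / 2 = 192,000 / 2 = 96,000 Hz.

96,000 Hz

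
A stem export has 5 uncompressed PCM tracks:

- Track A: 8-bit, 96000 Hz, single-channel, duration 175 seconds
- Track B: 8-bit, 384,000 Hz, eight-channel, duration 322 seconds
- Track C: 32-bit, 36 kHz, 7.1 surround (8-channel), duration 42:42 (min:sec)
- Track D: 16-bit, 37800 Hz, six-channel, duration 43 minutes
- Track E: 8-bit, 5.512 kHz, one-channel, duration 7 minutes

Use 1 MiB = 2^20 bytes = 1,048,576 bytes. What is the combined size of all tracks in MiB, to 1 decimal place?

Track A: 96,000 × 175 × 1 × 1 = 16,800,000 bytes.
Track B: 384,000 × 322 × 1 × 8 = 989,184,000 bytes.
Track C: 42:42 (min:sec) = 2,562 s; 36,000 × 2,562 × 4 × 8 = 2,951,424,000 bytes.
Track D: 43 minutes = 2,580 s; 37,800 × 2,580 × 2 × 6 = 1,170,288,000 bytes.
Track E: 7 minutes = 420 s; 5,512 × 420 × 1 × 1 = 2,315,040 bytes.
Total = 5,130,011,040 bytes = 4892.4 MiB.

4892.4 MiB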